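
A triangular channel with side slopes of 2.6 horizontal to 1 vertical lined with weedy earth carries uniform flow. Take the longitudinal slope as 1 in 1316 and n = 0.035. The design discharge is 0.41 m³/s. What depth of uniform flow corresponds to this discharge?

Manning's equation rearranged: A R^(2/3) = nQ / (1·√S) = 0.035 × 0.41 / (√0.0007599) = 0.5206.
At y = 0.568 m: A R^(2/3) = 0.3461 — low.
At y = 0.741 m: A R^(2/3) = 0.7033 — high.
At y = 0.662 m: A R^(2/3) = 0.5207 — close enough.

y_n = 0.662 m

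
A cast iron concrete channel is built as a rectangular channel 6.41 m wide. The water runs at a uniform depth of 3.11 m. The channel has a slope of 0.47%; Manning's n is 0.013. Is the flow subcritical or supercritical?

supercritical

Flow area A = b·y = 6.41 × 3.11 = 19.94 m². Wetted perimeter P = b + 2y = 6.41 + 2×3.11 = 12.63 m.
Hydraulic radius R = A/P = 19.94/12.63 = 1.578 m.
V = (1/n) R^(2/3) √S = (1/0.013) × 1.578^(2/3) × √0.0047 = 7.149 m/s. Hydraulic depth D_h = A/T = 19.94/6.41 = 3.11 m.
Froude number Fr = V/√(g·D_h) = 7.149/√(9.81×3.11) = 1.29, which is greater than 1, so the flow is supercritical.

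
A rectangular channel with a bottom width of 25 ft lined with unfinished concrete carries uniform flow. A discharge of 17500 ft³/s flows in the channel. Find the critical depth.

y_c = 24.8 ft

For a rectangular channel, critical depth y_c = (q²/g)^(1/3) where q = Q/b = 17500/25 = 700 ft²/s.
So y_c = (700²/32.2)^(1/3) = 24.8 ft.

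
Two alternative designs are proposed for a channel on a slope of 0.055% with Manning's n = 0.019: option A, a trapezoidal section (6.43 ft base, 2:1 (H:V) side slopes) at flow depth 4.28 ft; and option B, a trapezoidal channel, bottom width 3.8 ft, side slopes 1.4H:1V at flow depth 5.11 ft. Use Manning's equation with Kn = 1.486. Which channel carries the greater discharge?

channel A

Channel A: With bottom width b = 6.43 ft and side slope z = 2: A = (b + zy)y = (6.43 + 2×4.28)×4.28 = 64.16 ft²; P = b + 2y√(1+z²) = 6.43 + 2×4.28×2.236 = 25.57 ft. Hydraulic radius R = A/P = 64.16/25.57 = 2.509 ft. Q_A = (1.486/0.019)·64.16·2.509^(2/3)·√0.00055 = 217.3 ft³/s.
Channel B: With bottom width b = 3.8 ft and side slope z = 1.4: A = (b + zy)y = (3.8 + 1.4×5.11)×5.11 = 55.97 ft²; P = b + 2y√(1+z²) = 3.8 + 2×5.11×1.72 = 21.38 ft. Hydraulic radius R = A/P = 55.97/21.38 = 2.618 ft. Q_B = (1.486/0.019)·55.97·2.618^(2/3)·√0.00055 = 195 ft³/s.
Q_A = 217.3 ft³/s vs Q_B = 195 ft³/s, so channel A carries more.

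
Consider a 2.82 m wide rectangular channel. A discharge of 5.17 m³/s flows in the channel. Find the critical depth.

For a rectangular channel, critical depth y_c = (q²/g)^(1/3) where q = Q/b = 5.17/2.82 = 1.833 m²/s.
So y_c = (1.833²/9.81)^(1/3) = 0.7 m.

y_c = 0.7 m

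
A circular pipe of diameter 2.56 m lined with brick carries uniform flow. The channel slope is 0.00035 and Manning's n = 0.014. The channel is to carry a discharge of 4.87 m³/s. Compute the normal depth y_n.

Manning's equation rearranged: A R^(2/3) = nQ / (1·√S) = 0.014 × 4.87 / (√0.00035) = 3.644.
Try y = 2.38 m: A R^(2/3) = 4.11 — over.
Try y = 1.69 m: A R^(2/3) = 2.956 — short.
Try y = 2 m: A R^(2/3) = 3.647 — matches.

y_n = 2 m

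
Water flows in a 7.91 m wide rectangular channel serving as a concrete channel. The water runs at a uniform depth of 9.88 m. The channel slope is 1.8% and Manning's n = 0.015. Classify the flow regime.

Flow area A = b·y = 7.91 × 9.88 = 78.15 m². Wetted perimeter P = b + 2y = 7.91 + 2×9.88 = 27.67 m.
Hydraulic radius R = A/P = 78.15/27.67 = 2.824 m.
V = (1/n) R^(2/3) √S = (1/0.015) × 2.824^(2/3) × √0.018 = 17.87 m/s. Hydraulic depth D_h = A/T = 78.15/7.91 = 9.88 m.
Froude number Fr = V/√(g·D_h) = 17.87/√(9.81×9.88) = 1.82, which is greater than 1, so the flow is supercritical.

supercritical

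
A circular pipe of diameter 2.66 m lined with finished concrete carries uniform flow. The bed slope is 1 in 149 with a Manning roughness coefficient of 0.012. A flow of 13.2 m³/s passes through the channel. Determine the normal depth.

y_n = 1.26 m

Manning's equation rearranged: A R^(2/3) = nQ / (1·√S) = 0.012 × 13.2 / (√0.006711) = 1.934.
Trying y = 1.43 m: A R^(2/3) = 2.389 — too large.
Trying y = 1.26 m: A R^(2/3) = 1.929 — ≈ 1.934.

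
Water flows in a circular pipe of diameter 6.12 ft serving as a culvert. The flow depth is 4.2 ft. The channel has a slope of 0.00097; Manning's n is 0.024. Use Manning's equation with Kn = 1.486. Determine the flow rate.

For a circular section of diameter D = 6.12 ft at depth y = 4.2 ft, the central angle is θ = 2 arccos(1 − 2y/D) = 3.905 rad. Then A = (D²/8)(θ − sin θ) = 21.52 ft² and P = Dθ/2 = 11.95 ft.
Hydraulic radius R = A/P = 21.52/11.95 = 1.801 ft.
Manning's equation: Q = (1.486/n) A R^(2/3) S^(1/2) = (1.486/0.024) × 21.52 × 1.801^(2/3) × 0.00097^(1/2) = 61.4 ft³/s.

Q = 61.4 ft³/s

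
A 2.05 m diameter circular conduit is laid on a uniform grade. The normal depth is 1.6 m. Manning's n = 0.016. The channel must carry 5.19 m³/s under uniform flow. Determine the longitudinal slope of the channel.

S = 0.0017

For a circular section of diameter D = 2.05 m at depth y = 1.6 m, the central angle is θ = 2 arccos(1 − 2y/D) = 4.333 rad. Then A = (D²/8)(θ − sin θ) = 2.764 m² and P = Dθ/2 = 4.441 m.
Hydraulic radius R = A/P = 2.764/4.441 = 0.6224 m.
From Manning's equation, S = [nQ / (1 A R^(2/3))]² = [0.016 × 5.19 / (1 × 2.764 × 0.6224^(2/3))]² = 0.0017.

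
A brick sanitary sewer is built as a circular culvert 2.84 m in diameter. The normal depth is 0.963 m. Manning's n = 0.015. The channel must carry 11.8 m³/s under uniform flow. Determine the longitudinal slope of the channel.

S = 0.0201

For a circular section of diameter D = 2.84 m at depth y = 0.963 m, the central angle is θ = 2 arccos(1 − 2y/D) = 2.486 rad. Then A = (D²/8)(θ − sin θ) = 1.892 m² and P = Dθ/2 = 3.53 m.
Hydraulic radius R = A/P = 1.892/3.53 = 0.536 m.
From Manning's equation, S = [nQ / (1 A R^(2/3))]² = [0.015 × 11.8 / (1 × 1.892 × 0.536^(2/3))]² = 0.0201.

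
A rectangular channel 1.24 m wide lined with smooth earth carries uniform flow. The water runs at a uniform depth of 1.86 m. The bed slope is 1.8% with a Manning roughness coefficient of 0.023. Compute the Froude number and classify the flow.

subcritical

Flow area A = b·y = 1.24 × 1.86 = 2.306 m². Wetted perimeter P = b + 2y = 1.24 + 2×1.86 = 4.96 m.
Hydraulic radius R = A/P = 2.306/4.96 = 0.465 m.
V = (1/n) R^(2/3) √S = (1/0.023) × 0.465^(2/3) × √0.018 = 3.501 m/s. Hydraulic depth D_h = A/T = 2.306/1.24 = 1.86 m.
Froude number Fr = V/√(g·D_h) = 3.501/√(9.81×1.86) = 0.82, which is less than 1, so the flow is subcritical.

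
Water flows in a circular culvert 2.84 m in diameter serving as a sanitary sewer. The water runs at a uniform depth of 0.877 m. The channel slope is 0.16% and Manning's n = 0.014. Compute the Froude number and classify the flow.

For a circular section of diameter D = 2.84 m at depth y = 0.877 m, the central angle is θ = 2 arccos(1 − 2y/D) = 2.357 rad. Then A = (D²/8)(θ − sin θ) = 1.664 m² and P = Dθ/2 = 3.347 m.
Hydraulic radius R = A/P = 1.664/3.347 = 0.4971 m.
V = (1/n) R^(2/3) √S = (1/0.014) × 0.4971^(2/3) × √0.0016 = 1.793 m/s. Hydraulic depth D_h = A/T = 1.664/2.624 = 0.634 m.
Froude number Fr = V/√(g·D_h) = 1.793/√(9.81×0.634) = 0.719, which is less than 1, so the flow is subcritical.

subcritical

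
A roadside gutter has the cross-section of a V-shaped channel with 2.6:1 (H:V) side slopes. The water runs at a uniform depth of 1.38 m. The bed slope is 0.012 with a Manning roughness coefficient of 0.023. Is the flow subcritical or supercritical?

For a triangular section with side slope z = 2.6: A = zy² = 2.6×1.38² = 4.951 m²; P = 2y√(1+z²) = 2×1.38×2.786 = 7.688 m.
Hydraulic radius R = A/P = 4.951/7.688 = 0.644 m.
V = (1/n) R^(2/3) √S = (1/0.023) × 0.644^(2/3) × √0.012 = 3.552 m/s. Hydraulic depth D_h = A/T = 4.951/7.176 = 0.69 m.
Froude number Fr = V/√(g·D_h) = 3.552/√(9.81×0.69) = 1.37, which is greater than 1, so the flow is supercritical.

supercritical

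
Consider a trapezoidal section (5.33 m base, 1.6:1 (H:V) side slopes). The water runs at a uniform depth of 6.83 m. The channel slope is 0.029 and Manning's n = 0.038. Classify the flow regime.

With bottom width b = 5.33 m and side slope z = 1.6: A = (b + zy)y = (5.33 + 1.6×6.83)×6.83 = 111 m²; P = b + 2y√(1+z²) = 5.33 + 2×6.83×1.887 = 31.1 m.
Hydraulic radius R = A/P = 111/31.1 = 3.57 m.
V = (1/n) R^(2/3) √S = (1/0.038) × 3.57^(2/3) × √0.029 = 10.47 m/s. Hydraulic depth D_h = A/T = 111/27.19 = 4.085 m.
Froude number Fr = V/√(g·D_h) = 10.47/√(9.81×4.085) = 1.65, which is greater than 1, so the flow is supercritical.

supercritical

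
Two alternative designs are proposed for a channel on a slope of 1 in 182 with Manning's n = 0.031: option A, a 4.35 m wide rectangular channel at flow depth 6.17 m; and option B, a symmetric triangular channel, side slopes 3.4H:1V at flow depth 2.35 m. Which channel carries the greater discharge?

Channel A: Flow area A = b·y = 4.35 × 6.17 = 26.84 m². Wetted perimeter P = b + 2y = 4.35 + 2×6.17 = 16.69 m. Hydraulic radius R = A/P = 26.84/16.69 = 1.608 m. Q_A = (1/0.031)·26.84·1.608^(2/3)·√0.005495 = 88.09 m³/s.
Channel B: For a triangular section with side slope z = 3.4: A = zy² = 3.4×2.35² = 18.78 m²; P = 2y√(1+z²) = 2×2.35×3.544 = 16.66 m. Hydraulic radius R = A/P = 18.78/16.66 = 1.127 m. Q_B = (1/0.031)·18.78·1.127^(2/3)·√0.005495 = 48.63 m³/s.
Q_A = 88.09 m³/s vs Q_B = 48.63 m³/s, so channel A carries more.

channel A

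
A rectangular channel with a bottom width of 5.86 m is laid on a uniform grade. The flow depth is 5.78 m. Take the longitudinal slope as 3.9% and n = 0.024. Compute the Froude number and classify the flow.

Flow area A = b·y = 5.86 × 5.78 = 33.87 m². Wetted perimeter P = b + 2y = 5.86 + 2×5.78 = 17.42 m.
Hydraulic radius R = A/P = 33.87/17.42 = 1.944 m.
V = (1/n) R^(2/3) √S = (1/0.024) × 1.944^(2/3) × √0.039 = 12.82 m/s. Hydraulic depth D_h = A/T = 33.87/5.86 = 5.78 m.
Froude number Fr = V/√(g·D_h) = 12.82/√(9.81×5.78) = 1.7, which is greater than 1, so the flow is supercritical.

supercritical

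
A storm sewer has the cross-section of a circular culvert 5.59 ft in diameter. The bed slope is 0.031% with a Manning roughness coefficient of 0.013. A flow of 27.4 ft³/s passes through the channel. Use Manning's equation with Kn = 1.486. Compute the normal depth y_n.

y_n = 2.61 ft

Manning's equation rearranged: A R^(2/3) = nQ / (1.486·√S) = 0.013 × 27.4 / (1.486 × √0.00031) = 13.61.
At y = 3.13 ft: A R^(2/3) = 18.49 — high.
At y = 1.81 ft: A R^(2/3) = 6.958 — low.
At y = 2.61 ft: A R^(2/3) = 13.63 — matches.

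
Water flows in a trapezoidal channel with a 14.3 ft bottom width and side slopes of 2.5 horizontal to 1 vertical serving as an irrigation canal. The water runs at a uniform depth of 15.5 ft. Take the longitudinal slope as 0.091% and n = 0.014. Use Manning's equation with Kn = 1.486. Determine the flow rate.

Q = 10900 ft³/s

With bottom width b = 14.3 ft and side slope z = 2.5: A = (b + zy)y = (14.3 + 2.5×15.5)×15.5 = 822.3 ft²; P = b + 2y√(1+z²) = 14.3 + 2×15.5×2.693 = 97.77 ft.
Hydraulic radius R = A/P = 822.3/97.77 = 8.41 ft.
Manning's equation: Q = (1.486/n) A R^(2/3) S^(1/2) = (1.486/0.014) × 822.3 × 8.41^(2/3) × 0.00091^(1/2) = 10900 ft³/s.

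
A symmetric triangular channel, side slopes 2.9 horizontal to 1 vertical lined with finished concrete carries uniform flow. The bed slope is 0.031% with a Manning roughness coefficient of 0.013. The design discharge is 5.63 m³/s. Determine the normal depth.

Manning's equation rearranged: A R^(2/3) = nQ / (1·√S) = 0.013 × 5.63 / (√0.00031) = 4.157.
Trying y = 1.55 m: A R^(2/3) = 5.662 — high.
Trying y = 1.38 m: A R^(2/3) = 4.154 — ≈ 4.157.

y_n = 1.38 m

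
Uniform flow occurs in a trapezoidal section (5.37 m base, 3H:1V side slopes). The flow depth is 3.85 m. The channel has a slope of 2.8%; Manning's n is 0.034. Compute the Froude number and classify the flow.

supercritical

With bottom width b = 5.37 m and side slope z = 3: A = (b + zy)y = (5.37 + 3×3.85)×3.85 = 65.14 m²; P = b + 2y√(1+z²) = 5.37 + 2×3.85×3.162 = 29.72 m.
Hydraulic radius R = A/P = 65.14/29.72 = 2.192 m.
V = (1/n) R^(2/3) √S = (1/0.034) × 2.192^(2/3) × √0.028 = 8.304 m/s. Hydraulic depth D_h = A/T = 65.14/28.47 = 2.288 m.
Froude number Fr = V/√(g·D_h) = 8.304/√(9.81×2.288) = 1.75, which is greater than 1, so the flow is supercritical.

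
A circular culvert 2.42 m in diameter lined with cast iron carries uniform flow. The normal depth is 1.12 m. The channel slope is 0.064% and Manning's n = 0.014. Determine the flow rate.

For a circular section of diameter D = 2.42 m at depth y = 1.12 m, the central angle is θ = 2 arccos(1 − 2y/D) = 2.993 rad. Then A = (D²/8)(θ − sin θ) = 2.082 m² and P = Dθ/2 = 3.621 m.
Hydraulic radius R = A/P = 2.082/3.621 = 0.575 m.
Manning's equation: Q = (1/n) A R^(2/3) S^(1/2) = (1/0.014) × 2.082 × 0.575^(2/3) × 0.00064^(1/2) = 2.6 m³/s.

Q = 2.6 m³/s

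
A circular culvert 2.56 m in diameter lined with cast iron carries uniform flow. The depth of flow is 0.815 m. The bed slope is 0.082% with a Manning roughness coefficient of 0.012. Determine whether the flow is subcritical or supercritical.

For a circular section of diameter D = 2.56 m at depth y = 0.815 m, the central angle is θ = 2 arccos(1 − 2y/D) = 2.398 rad. Then A = (D²/8)(θ − sin θ) = 1.41 m² and P = Dθ/2 = 3.069 m.
Hydraulic radius R = A/P = 1.41/3.069 = 0.4593 m.
V = (1/n) R^(2/3) √S = (1/0.012) × 0.4593^(2/3) × √0.00082 = 1.421 m/s. Hydraulic depth D_h = A/T = 1.41/2.385 = 0.5911 m.
Froude number Fr = V/√(g·D_h) = 1.421/√(9.81×0.5911) = 0.59, which is less than 1, so the flow is subcritical.

subcritical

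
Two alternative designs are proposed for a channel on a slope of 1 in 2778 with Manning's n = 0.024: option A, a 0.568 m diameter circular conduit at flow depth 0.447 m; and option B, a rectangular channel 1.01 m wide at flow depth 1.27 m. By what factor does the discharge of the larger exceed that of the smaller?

Channel A: For a circular section of diameter D = 0.568 m at depth y = 0.447 m, the central angle is θ = 2 arccos(1 − 2y/D) = 4.364 rad. Then A = (D²/8)(θ − sin θ) = 0.2139 m² and P = Dθ/2 = 1.239 m. Hydraulic radius R = A/P = 0.2139/1.239 = 0.1726 m. Q_A = (1/0.024)·0.2139·0.1726^(2/3)·√0.00036 = 0.05242 m³/s.
Channel B: Flow area A = b·y = 1.01 × 1.27 = 1.283 m². Wetted perimeter P = b + 2y = 1.01 + 2×1.27 = 3.55 m. Hydraulic radius R = A/P = 1.283/3.55 = 0.3613 m. Q_B = (1/0.024)·1.283·0.3613^(2/3)·√0.00036 = 0.5144 m³/s.
The larger discharge is 0.5144 m³/s and the smaller is 0.05242 m³/s; the ratio is 9.81.

9.81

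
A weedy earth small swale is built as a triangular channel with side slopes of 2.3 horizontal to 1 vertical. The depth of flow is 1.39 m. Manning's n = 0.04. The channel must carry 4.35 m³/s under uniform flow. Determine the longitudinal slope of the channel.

For a triangular section with side slope z = 2.3: A = zy² = 2.3×1.39² = 4.444 m²; P = 2y√(1+z²) = 2×1.39×2.508 = 6.972 m.
Hydraulic radius R = A/P = 4.444/6.972 = 0.6374 m.
From Manning's equation, S = [nQ / (1 A R^(2/3))]² = [0.04 × 4.35 / (1 × 4.444 × 0.6374^(2/3))]² = 0.0028.

S = 0.0028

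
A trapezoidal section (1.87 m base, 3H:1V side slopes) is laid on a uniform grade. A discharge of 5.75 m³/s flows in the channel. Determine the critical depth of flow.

At critical depth, Q² T / (g A³) = 1, i.e. A³/T = Q²/g = 5.75²/9.81 = 3.37.
Try y = 0.884 m: A³/T = 8.904 — high.
Try y = 0.481 m: A³/T = 0.8509 — low.
Try y = 0.691 m: A³/T = 3.362 — close enough.

y_c = 0.691 m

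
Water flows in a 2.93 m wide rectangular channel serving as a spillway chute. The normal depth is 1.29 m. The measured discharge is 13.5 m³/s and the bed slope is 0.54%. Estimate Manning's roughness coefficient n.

n = 0.016

Flow area A = b·y = 2.93 × 1.29 = 3.78 m². Wetted perimeter P = b + 2y = 2.93 + 2×1.29 = 5.51 m.
Hydraulic radius R = A/P = 3.78/5.51 = 0.686 m.
Rearranging Manning's equation: n = (1/Q) A R^(2/3) S^(1/2) = (1/13.5) × 3.78 × 0.686^(2/3) × √0.0054 = 0.016.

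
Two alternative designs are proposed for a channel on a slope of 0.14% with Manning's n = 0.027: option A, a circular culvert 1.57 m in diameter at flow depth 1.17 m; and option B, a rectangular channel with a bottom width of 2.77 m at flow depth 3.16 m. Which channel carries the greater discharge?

channel B

Channel A: For a circular section of diameter D = 1.57 m at depth y = 1.17 m, the central angle is θ = 2 arccos(1 − 2y/D) = 4.167 rad. Then A = (D²/8)(θ − sin θ) = 1.547 m² and P = Dθ/2 = 3.271 m. Hydraulic radius R = A/P = 1.547/3.271 = 0.473 m. Q_A = (1/0.027)·1.547·0.473^(2/3)·√0.0014 = 1.302 m³/s.
Channel B: Flow area A = b·y = 2.77 × 3.16 = 8.753 m². Wetted perimeter P = b + 2y = 2.77 + 2×3.16 = 9.09 m. Hydraulic radius R = A/P = 8.753/9.09 = 0.9629 m. Q_B = (1/0.027)·8.753·0.9629^(2/3)·√0.0014 = 11.83 m³/s.
Q_A = 1.302 m³/s vs Q_B = 11.83 m³/s, so channel B carries more.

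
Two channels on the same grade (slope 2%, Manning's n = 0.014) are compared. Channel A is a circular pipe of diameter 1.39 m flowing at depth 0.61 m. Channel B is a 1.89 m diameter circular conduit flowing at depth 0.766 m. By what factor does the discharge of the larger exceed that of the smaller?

1.97

Channel A: For a circular section of diameter D = 1.39 m at depth y = 0.61 m, the central angle is θ = 2 arccos(1 − 2y/D) = 2.896 rad. Then A = (D²/8)(θ − sin θ) = 0.6409 m² and P = Dθ/2 = 2.013 m. Hydraulic radius R = A/P = 0.6409/2.013 = 0.3184 m. Q_A = (1/0.014)·0.6409·0.3184^(2/3)·√0.02 = 3.018 m³/s.
Channel B: For a circular section of diameter D = 1.89 m at depth y = 0.766 m, the central angle is θ = 2 arccos(1 − 2y/D) = 2.76 rad. Then A = (D²/8)(θ − sin θ) = 1.066 m² and P = Dθ/2 = 2.609 m. Hydraulic radius R = A/P = 1.066/2.609 = 0.4088 m. Q_B = (1/0.014)·1.066·0.4088^(2/3)·√0.02 = 5.934 m³/s.
The larger discharge is 5.934 m³/s and the smaller is 3.018 m³/s; the ratio is 1.97.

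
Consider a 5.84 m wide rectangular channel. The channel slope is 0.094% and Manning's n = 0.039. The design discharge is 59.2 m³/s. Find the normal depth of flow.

Manning's equation rearranged: A R^(2/3) = nQ / (1·√S) = 0.039 × 59.2 / (√0.00094) = 75.3.
At y = 7 m: A R^(2/3) = 66.19 — short.
At y = 9.68 m: A R^(2/3) = 96.88 — over.
At y = 7.8 m: A R^(2/3) = 75.28 — matches.

y_n = 7.8 m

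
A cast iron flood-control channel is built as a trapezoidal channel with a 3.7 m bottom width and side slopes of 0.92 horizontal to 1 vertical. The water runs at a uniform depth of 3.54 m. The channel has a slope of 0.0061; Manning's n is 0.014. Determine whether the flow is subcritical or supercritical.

With bottom width b = 3.7 m and side slope z = 0.92: A = (b + zy)y = (3.7 + 0.92×3.54)×3.54 = 24.63 m²; P = b + 2y√(1+z²) = 3.7 + 2×3.54×1.359 = 13.32 m.
Hydraulic radius R = A/P = 24.63/13.32 = 1.849 m.
V = (1/n) R^(2/3) √S = (1/0.014) × 1.849^(2/3) × √0.0061 = 8.404 m/s. Hydraulic depth D_h = A/T = 24.63/10.21 = 2.411 m.
Froude number Fr = V/√(g·D_h) = 8.404/√(9.81×2.411) = 1.73, which is greater than 1, so the flow is supercritical.

supercritical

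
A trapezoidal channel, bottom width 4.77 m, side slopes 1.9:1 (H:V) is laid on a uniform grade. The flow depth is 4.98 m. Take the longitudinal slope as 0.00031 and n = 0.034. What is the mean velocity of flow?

V = 1.01 m/s

With bottom width b = 4.77 m and side slope z = 1.9: A = (b + zy)y = (4.77 + 1.9×4.98)×4.98 = 70.88 m²; P = b + 2y√(1+z²) = 4.77 + 2×4.98×2.147 = 26.16 m.
Hydraulic radius R = A/P = 70.88/26.16 = 2.71 m.
From Manning's equation, V = (1/n) R^(2/3) S^(1/2) = (1/0.034) × 2.71^(2/3) × 0.00031^(1/2) = 1.01 m/s.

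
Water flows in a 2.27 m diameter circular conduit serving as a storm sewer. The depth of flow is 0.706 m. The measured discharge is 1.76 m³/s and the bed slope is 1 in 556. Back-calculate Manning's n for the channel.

n = 0.014

For a circular section of diameter D = 2.27 m at depth y = 0.706 m, the central angle is θ = 2 arccos(1 − 2y/D) = 2.366 rad. Then A = (D²/8)(θ − sin θ) = 1.073 m² and P = Dθ/2 = 2.686 m.
Hydraulic radius R = A/P = 1.073/2.686 = 0.3997 m.
Rearranging Manning's equation: n = (1/Q) A R^(2/3) S^(1/2) = (1/1.76) × 1.073 × 0.3997^(2/3) × √0.001799 = 0.014.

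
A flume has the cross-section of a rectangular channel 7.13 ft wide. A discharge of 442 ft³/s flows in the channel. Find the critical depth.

For a rectangular channel, critical depth y_c = (q²/g)^(1/3) where q = Q/b = 442/7.13 = 61.99 ft²/s.
So y_c = (61.99²/32.2)^(1/3) = 4.92 ft.

y_c = 4.92 ft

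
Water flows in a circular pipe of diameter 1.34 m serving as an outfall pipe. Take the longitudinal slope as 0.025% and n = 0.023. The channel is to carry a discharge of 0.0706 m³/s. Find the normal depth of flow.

y_n = 0.352 m

Manning's equation rearranged: A R^(2/3) = nQ / (1·√S) = 0.023 × 0.0706 / (√0.00025) = 0.1027.
At y = 0.421 m: A R^(2/3) = 0.1456 — high.
At y = 0.239 m: A R^(2/3) = 0.04719 — low.
At y = 0.352 m: A R^(2/3) = 0.1028 — ≈ 0.1027.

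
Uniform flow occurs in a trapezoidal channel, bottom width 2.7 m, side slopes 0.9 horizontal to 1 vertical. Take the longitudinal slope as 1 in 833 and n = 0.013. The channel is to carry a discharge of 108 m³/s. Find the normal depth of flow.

y_n = 4.11 m

Manning's equation rearranged: A R^(2/3) = nQ / (1·√S) = 0.013 × 108 / (√0.0012) = 40.52.
Try y = 5.13 m: A R^(2/3) = 64.92 — over.
Try y = 2.84 m: A R^(2/3) = 19.06 — short.
Try y = 4.11 m: A R^(2/3) = 40.51 — close enough.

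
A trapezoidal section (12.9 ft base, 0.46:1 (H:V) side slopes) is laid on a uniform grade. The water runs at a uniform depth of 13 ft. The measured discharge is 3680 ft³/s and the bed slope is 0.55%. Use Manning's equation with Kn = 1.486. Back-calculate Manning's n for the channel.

With bottom width b = 12.9 ft and side slope z = 0.46: A = (b + zy)y = (12.9 + 0.46×13)×13 = 245.4 ft²; P = b + 2y√(1+z²) = 12.9 + 2×13×1.101 = 41.52 ft.
Hydraulic radius R = A/P = 245.4/41.52 = 5.912 ft.
Rearranging Manning's equation: n = (1.486/Q) A R^(2/3) S^(1/2) = (1.486/3680) × 245.4 × 5.912^(2/3) × √0.0055 = 0.024.

n = 0.024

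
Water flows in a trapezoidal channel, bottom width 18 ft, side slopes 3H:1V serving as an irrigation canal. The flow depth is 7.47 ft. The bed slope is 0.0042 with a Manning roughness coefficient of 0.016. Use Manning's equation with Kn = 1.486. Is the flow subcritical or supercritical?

With bottom width b = 18 ft and side slope z = 3: A = (b + zy)y = (18 + 3×7.47)×7.47 = 301.9 ft²; P = b + 2y√(1+z²) = 18 + 2×7.47×3.162 = 65.24 ft.
Hydraulic radius R = A/P = 301.9/65.24 = 4.627 ft.
V = (1.486/n) R^(2/3) √S = (1.486/0.016) × 4.627^(2/3) × √0.0042 = 16.71 ft/s. Hydraulic depth D_h = A/T = 301.9/62.82 = 4.805 ft.
Froude number Fr = V/√(g·D_h) = 16.71/√(32.2×4.805) = 1.34, which is greater than 1, so the flow is supercritical.

supercritical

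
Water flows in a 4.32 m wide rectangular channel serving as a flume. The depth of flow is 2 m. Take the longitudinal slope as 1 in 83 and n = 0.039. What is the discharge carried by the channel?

Q = 24.9 m³/s

Flow area A = b·y = 4.32 × 2 = 8.64 m². Wetted perimeter P = b + 2y = 4.32 + 2×2 = 8.32 m.
Hydraulic radius R = A/P = 8.64/8.32 = 1.038 m.
Manning's equation: Q = (1/n) A R^(2/3) S^(1/2) = (1/0.039) × 8.64 × 1.038^(2/3) × 0.01205^(1/2) = 24.9 m³/s.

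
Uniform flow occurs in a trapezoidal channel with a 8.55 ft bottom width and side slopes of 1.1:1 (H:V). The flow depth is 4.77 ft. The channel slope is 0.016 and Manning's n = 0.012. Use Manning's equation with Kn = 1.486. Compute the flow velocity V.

With bottom width b = 8.55 ft and side slope z = 1.1: A = (b + zy)y = (8.55 + 1.1×4.77)×4.77 = 65.81 ft²; P = b + 2y√(1+z²) = 8.55 + 2×4.77×1.487 = 22.73 ft.
Hydraulic radius R = A/P = 65.81/22.73 = 2.895 ft.
From Manning's equation, V = (1.486/n) R^(2/3) S^(1/2) = (1.486/0.012) × 2.895^(2/3) × 0.016^(1/2) = 31.8 ft/s.

V = 31.8 ft/s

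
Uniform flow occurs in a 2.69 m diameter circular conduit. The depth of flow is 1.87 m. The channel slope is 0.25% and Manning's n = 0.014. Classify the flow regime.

For a circular section of diameter D = 2.69 m at depth y = 1.87 m, the central angle is θ = 2 arccos(1 − 2y/D) = 3.944 rad. Then A = (D²/8)(θ − sin θ) = 4.217 m² and P = Dθ/2 = 5.304 m.
Hydraulic radius R = A/P = 4.217/5.304 = 0.7951 m.
V = (1/n) R^(2/3) √S = (1/0.014) × 0.7951^(2/3) × √0.0025 = 3.065 m/s. Hydraulic depth D_h = A/T = 4.217/2.477 = 1.703 m.
Froude number Fr = V/√(g·D_h) = 3.065/√(9.81×1.703) = 0.75, which is less than 1, so the flow is subcritical.

subcritical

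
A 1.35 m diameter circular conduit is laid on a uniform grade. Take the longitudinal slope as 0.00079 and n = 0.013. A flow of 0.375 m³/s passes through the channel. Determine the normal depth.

y_n = 0.46 m

Manning's equation rearranged: A R^(2/3) = nQ / (1·√S) = 0.013 × 0.375 / (√0.00079) = 0.1734.
Try y = 0.32 m: A R^(2/3) = 0.0855 — short.
Try y = 0.586 m: A R^(2/3) = 0.2711 — over.
Try y = 0.46 m: A R^(2/3) = 0.1734 — close enough.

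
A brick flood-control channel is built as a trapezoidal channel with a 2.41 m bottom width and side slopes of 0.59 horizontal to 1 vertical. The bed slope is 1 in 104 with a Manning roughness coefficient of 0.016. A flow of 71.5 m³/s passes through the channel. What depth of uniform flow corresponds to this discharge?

y_n = 2.6 m

Manning's equation rearranged: A R^(2/3) = nQ / (1·√S) = 0.016 × 71.5 / (√0.009615) = 11.67.
Try y = 3.02 m: A R^(2/3) = 15.41 — over.
Try y = 2.6 m: A R^(2/3) = 11.67 — ≈ 11.67.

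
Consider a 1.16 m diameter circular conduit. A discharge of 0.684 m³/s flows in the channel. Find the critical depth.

y_c = 0.449 m

At critical depth, Q² T / (g A³) = 1, i.e. A³/T = Q²/g = 0.684²/9.81 = 0.04769.
Trying y = 0.359 m: A³/T = 0.02012 — too small.
Trying y = 0.543 m: A³/T = 0.09887 — too large.
Trying y = 0.449 m: A³/T = 0.0477 — matches.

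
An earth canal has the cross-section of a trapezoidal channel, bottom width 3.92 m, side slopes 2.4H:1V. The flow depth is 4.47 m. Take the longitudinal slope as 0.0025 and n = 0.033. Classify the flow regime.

subcritical

With bottom width b = 3.92 m and side slope z = 2.4: A = (b + zy)y = (3.92 + 2.4×4.47)×4.47 = 65.48 m²; P = b + 2y√(1+z²) = 3.92 + 2×4.47×2.6 = 27.16 m.
Hydraulic radius R = A/P = 65.48/27.16 = 2.41 m.
V = (1/n) R^(2/3) √S = (1/0.033) × 2.41^(2/3) × √0.0025 = 2.724 m/s. Hydraulic depth D_h = A/T = 65.48/25.38 = 2.58 m.
Froude number Fr = V/√(g·D_h) = 2.724/√(9.81×2.58) = 0.541, which is less than 1, so the flow is subcritical.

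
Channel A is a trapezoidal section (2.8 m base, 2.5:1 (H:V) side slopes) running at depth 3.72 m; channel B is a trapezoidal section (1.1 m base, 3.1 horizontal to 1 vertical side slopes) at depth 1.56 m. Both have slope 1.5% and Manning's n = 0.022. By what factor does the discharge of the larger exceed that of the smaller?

8.71

Channel A: With bottom width b = 2.8 m and side slope z = 2.5: A = (b + zy)y = (2.8 + 2.5×3.72)×3.72 = 45.01 m²; P = b + 2y√(1+z²) = 2.8 + 2×3.72×2.693 = 22.83 m. Hydraulic radius R = A/P = 45.01/22.83 = 1.971 m. Q_A = (1/0.022)·45.01·1.971^(2/3)·√0.015 = 394 m³/s.
Channel B: With bottom width b = 1.1 m and side slope z = 3.1: A = (b + zy)y = (1.1 + 3.1×1.56)×1.56 = 9.26 m²; P = b + 2y√(1+z²) = 1.1 + 2×1.56×3.257 = 11.26 m. Hydraulic radius R = A/P = 9.26/11.26 = 0.8222 m. Q_B = (1/0.022)·9.26·0.8222^(2/3)·√0.015 = 45.24 m³/s.
The larger discharge is 394 m³/s and the smaller is 45.24 m³/s; the ratio is 8.71.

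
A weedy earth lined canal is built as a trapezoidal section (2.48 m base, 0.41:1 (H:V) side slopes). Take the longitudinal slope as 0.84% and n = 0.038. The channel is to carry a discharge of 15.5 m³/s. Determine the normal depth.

y_n = 1.99 m

Manning's equation rearranged: A R^(2/3) = nQ / (1·√S) = 0.038 × 15.5 / (√0.0084) = 6.427.
At y = 2.45 m: A R^(2/3) = 9.085 — over.
At y = 1.75 m: A R^(2/3) = 5.191 — short.
At y = 1.99 m: A R^(2/3) = 6.414 — ≈ 6.427.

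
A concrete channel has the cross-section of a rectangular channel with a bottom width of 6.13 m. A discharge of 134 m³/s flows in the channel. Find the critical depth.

y_c = 3.65 m

For a rectangular channel, critical depth y_c = (q²/g)^(1/3) where q = Q/b = 134/6.13 = 21.86 m²/s.
So y_c = (21.86²/9.81)^(1/3) = 3.65 m.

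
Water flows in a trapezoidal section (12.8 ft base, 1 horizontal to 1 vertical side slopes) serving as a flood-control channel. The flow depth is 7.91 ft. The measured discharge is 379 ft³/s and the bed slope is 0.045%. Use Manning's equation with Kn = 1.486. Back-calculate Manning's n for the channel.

With bottom width b = 12.8 ft and side slope z = 1: A = (b + zy)y = (12.8 + 1×7.91)×7.91 = 163.8 ft²; P = b + 2y√(1+z²) = 12.8 + 2×7.91×1.414 = 35.17 ft.
Hydraulic radius R = A/P = 163.8/35.17 = 4.657 ft.
Rearranging Manning's equation: n = (1.486/Q) A R^(2/3) S^(1/2) = (1.486/379) × 163.8 × 4.657^(2/3) × √0.00045 = 0.038.

n = 0.038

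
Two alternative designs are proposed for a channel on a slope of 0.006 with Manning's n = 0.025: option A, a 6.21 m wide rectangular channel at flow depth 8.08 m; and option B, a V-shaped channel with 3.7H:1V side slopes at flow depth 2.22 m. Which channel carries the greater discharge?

channel A

Channel A: Flow area A = b·y = 6.21 × 8.08 = 50.18 m². Wetted perimeter P = b + 2y = 6.21 + 2×8.08 = 22.37 m. Hydraulic radius R = A/P = 50.18/22.37 = 2.243 m. Q_A = (1/0.025)·50.18·2.243^(2/3)·√0.006 = 266.4 m³/s.
Channel B: For a triangular section with side slope z = 3.7: A = zy² = 3.7×2.22² = 18.24 m²; P = 2y√(1+z²) = 2×2.22×3.833 = 17.02 m. Hydraulic radius R = A/P = 18.24/17.02 = 1.072 m. Q_B = (1/0.025)·18.24·1.072^(2/3)·√0.006 = 59.16 m³/s.
Q_A = 266.4 m³/s vs Q_B = 59.16 m³/s, so channel A carries more.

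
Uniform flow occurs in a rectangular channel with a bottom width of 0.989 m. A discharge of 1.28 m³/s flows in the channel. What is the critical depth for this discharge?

y_c = 0.555 m

For a rectangular channel, critical depth y_c = (q²/g)^(1/3) where q = Q/b = 1.28/0.989 = 1.294 m²/s.
So y_c = (1.294²/9.81)^(1/3) = 0.555 m.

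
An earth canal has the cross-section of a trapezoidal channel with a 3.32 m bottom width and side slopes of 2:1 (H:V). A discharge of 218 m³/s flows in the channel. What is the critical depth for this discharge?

y_c = 4.01 m

At critical depth, Q² T / (g A³) = 1, i.e. A³/T = Q²/g = 218²/9.81 = 4844.
Try y = 2.77 m: A³/T = 1027 — short.
Try y = 4.01 m: A³/T = 4857 — matches.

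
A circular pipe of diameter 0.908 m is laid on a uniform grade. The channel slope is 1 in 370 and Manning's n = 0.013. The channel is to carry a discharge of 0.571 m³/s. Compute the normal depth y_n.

Manning's equation rearranged: A R^(2/3) = nQ / (1·√S) = 0.013 × 0.571 / (√0.002703) = 0.1428.
Trying y = 0.409 m: A R^(2/3) = 0.1005 — too small.
Trying y = 0.612 m: A R^(2/3) = 0.1918 — too large.
Trying y = 0.503 m: A R^(2/3) = 0.1428 — ≈ 0.1428.

y_n = 0.503 m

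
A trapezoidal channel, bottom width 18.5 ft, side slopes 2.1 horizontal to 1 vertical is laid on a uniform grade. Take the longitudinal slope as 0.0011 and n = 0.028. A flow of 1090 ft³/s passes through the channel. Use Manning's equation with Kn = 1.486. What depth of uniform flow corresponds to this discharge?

y_n = 6.89 ft

Manning's equation rearranged: A R^(2/3) = nQ / (1.486·√S) = 0.028 × 1090 / (1.486 × √0.0011) = 619.3.
At y = 7.68 ft: A R^(2/3) = 767.7 — over.
At y = 6.89 ft: A R^(2/3) = 618.6 — matches.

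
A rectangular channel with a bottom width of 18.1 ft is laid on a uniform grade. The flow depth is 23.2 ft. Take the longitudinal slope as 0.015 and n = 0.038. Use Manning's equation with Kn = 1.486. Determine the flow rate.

Flow area A = b·y = 18.1 × 23.2 = 419.9 ft². Wetted perimeter P = b + 2y = 18.1 + 2×23.2 = 64.5 ft.
Hydraulic radius R = A/P = 419.9/64.5 = 6.51 ft.
Manning's equation: Q = (1.486/n) A R^(2/3) S^(1/2) = (1.486/0.038) × 419.9 × 6.51^(2/3) × 0.015^(1/2) = 7010 ft³/s.

Q = 7010 ft³/s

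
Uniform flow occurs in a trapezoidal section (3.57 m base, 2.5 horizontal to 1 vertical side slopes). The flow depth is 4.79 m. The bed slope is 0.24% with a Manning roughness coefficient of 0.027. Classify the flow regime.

With bottom width b = 3.57 m and side slope z = 2.5: A = (b + zy)y = (3.57 + 2.5×4.79)×4.79 = 74.46 m²; P = b + 2y√(1+z²) = 3.57 + 2×4.79×2.693 = 29.36 m.
Hydraulic radius R = A/P = 74.46/29.36 = 2.536 m.
V = (1/n) R^(2/3) √S = (1/0.027) × 2.536^(2/3) × √0.0024 = 3.374 m/s. Hydraulic depth D_h = A/T = 74.46/27.52 = 2.706 m.
Froude number Fr = V/√(g·D_h) = 3.374/√(9.81×2.706) = 0.655, which is less than 1, so the flow is subcritical.

subcritical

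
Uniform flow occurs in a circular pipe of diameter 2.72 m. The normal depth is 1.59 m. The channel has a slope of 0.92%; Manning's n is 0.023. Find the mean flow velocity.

For a circular section of diameter D = 2.72 m at depth y = 1.59 m, the central angle is θ = 2 arccos(1 − 2y/D) = 3.481 rad. Then A = (D²/8)(θ − sin θ) = 3.528 m² and P = Dθ/2 = 4.735 m.
Hydraulic radius R = A/P = 3.528/4.735 = 0.7451 m.
From Manning's equation, V = (1/n) R^(2/3) S^(1/2) = (1/0.023) × 0.7451^(2/3) × 0.0092^(1/2) = 3.43 m/s.

V = 3.43 m/s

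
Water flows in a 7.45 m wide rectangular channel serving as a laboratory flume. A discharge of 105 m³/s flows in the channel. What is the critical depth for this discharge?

y_c = 2.73 m

For a rectangular channel, critical depth y_c = (q²/g)^(1/3) where q = Q/b = 105/7.45 = 14.09 m²/s.
So y_c = (14.09²/9.81)^(1/3) = 2.73 m.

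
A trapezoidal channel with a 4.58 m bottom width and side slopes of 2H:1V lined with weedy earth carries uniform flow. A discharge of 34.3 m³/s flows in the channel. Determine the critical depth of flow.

At critical depth, Q² T / (g A³) = 1, i.e. A³/T = Q²/g = 34.3²/9.81 = 119.9.
Trying y = 1.03 m: A³/T = 36.77 — low.
Trying y = 1.44 m: A³/T = 119.9 — ≈ 119.9.

y_c = 1.44 m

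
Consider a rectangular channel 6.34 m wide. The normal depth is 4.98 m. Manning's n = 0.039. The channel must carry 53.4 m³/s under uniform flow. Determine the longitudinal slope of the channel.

Flow area A = b·y = 6.34 × 4.98 = 31.57 m². Wetted perimeter P = b + 2y = 6.34 + 2×4.98 = 16.3 m.
Hydraulic radius R = A/P = 31.57/16.3 = 1.937 m.
From Manning's equation, S = [nQ / (1 A R^(2/3))]² = [0.039 × 53.4 / (1 × 31.57 × 1.937^(2/3))]² = 0.0018.

S = 0.0018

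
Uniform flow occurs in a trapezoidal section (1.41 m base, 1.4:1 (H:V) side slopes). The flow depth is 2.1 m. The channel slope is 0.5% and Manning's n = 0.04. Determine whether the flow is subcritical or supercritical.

With bottom width b = 1.41 m and side slope z = 1.4: A = (b + zy)y = (1.41 + 1.4×2.1)×2.1 = 9.135 m²; P = b + 2y√(1+z²) = 1.41 + 2×2.1×1.72 = 8.636 m.
Hydraulic radius R = A/P = 9.135/8.636 = 1.058 m.
V = (1/n) R^(2/3) √S = (1/0.04) × 1.058^(2/3) × √0.005 = 1.835 m/s. Hydraulic depth D_h = A/T = 9.135/7.29 = 1.253 m.
Froude number Fr = V/√(g·D_h) = 1.835/√(9.81×1.253) = 0.523, which is less than 1, so the flow is subcritical.

subcritical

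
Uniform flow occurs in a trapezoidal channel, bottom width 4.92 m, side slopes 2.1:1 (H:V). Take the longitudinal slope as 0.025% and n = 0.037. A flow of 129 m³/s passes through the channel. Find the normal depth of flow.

Manning's equation rearranged: A R^(2/3) = nQ / (1·√S) = 0.037 × 129 / (√0.00025) = 301.9.
At y = 5.82 m: A R^(2/3) = 212.9 — too small.
At y = 7.36 m: A R^(2/3) = 367.1 — too large.
At y = 6.77 m: A R^(2/3) = 301.9 — close enough.

y_n = 6.77 m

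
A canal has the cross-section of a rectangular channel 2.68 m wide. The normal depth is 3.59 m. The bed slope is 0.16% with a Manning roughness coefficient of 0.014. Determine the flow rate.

Q = 27 m³/s

Flow area A = b·y = 2.68 × 3.59 = 9.621 m². Wetted perimeter P = b + 2y = 2.68 + 2×3.59 = 9.86 m.
Hydraulic radius R = A/P = 9.621/9.86 = 0.9758 m.
Manning's equation: Q = (1/n) A R^(2/3) S^(1/2) = (1/0.014) × 9.621 × 0.9758^(2/3) × 0.0016^(1/2) = 27 m³/s.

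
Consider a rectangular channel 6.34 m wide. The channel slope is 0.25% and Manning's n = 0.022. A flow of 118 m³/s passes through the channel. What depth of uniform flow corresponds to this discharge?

y_n = 5.21 m

Manning's equation rearranged: A R^(2/3) = nQ / (1·√S) = 0.022 × 118 / (√0.0025) = 51.92.
At y = 6.56 m: A R^(2/3) = 69.01 — too large.
At y = 4.67 m: A R^(2/3) = 45.23 — too small.
At y = 5.21 m: A R^(2/3) = 51.92 — ≈ 51.92.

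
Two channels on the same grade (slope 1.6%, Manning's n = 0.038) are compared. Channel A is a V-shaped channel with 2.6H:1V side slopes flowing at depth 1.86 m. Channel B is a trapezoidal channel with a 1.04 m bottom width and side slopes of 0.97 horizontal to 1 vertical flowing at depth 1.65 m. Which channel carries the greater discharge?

Channel A: For a triangular section with side slope z = 2.6: A = zy² = 2.6×1.86² = 8.995 m²; P = 2y√(1+z²) = 2×1.86×2.786 = 10.36 m. Hydraulic radius R = A/P = 8.995/10.36 = 0.868 m. Q_A = (1/0.038)·8.995·0.868^(2/3)·√0.016 = 27.25 m³/s.
Channel B: With bottom width b = 1.04 m and side slope z = 0.97: A = (b + zy)y = (1.04 + 0.97×1.65)×1.65 = 4.357 m²; P = b + 2y√(1+z²) = 1.04 + 2×1.65×1.393 = 5.637 m. Hydraulic radius R = A/P = 4.357/5.637 = 0.7728 m. Q_B = (1/0.038)·4.357·0.7728^(2/3)·√0.016 = 12.21 m³/s.
Q_A = 27.25 m³/s vs Q_B = 12.21 m³/s, so channel A carries more.

channel A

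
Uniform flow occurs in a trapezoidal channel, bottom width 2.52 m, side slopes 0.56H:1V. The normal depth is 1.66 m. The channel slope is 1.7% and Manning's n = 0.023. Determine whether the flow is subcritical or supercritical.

With bottom width b = 2.52 m and side slope z = 0.56: A = (b + zy)y = (2.52 + 0.56×1.66)×1.66 = 5.726 m²; P = b + 2y√(1+z²) = 2.52 + 2×1.66×1.146 = 6.325 m.
Hydraulic radius R = A/P = 5.726/6.325 = 0.9053 m.
V = (1/n) R^(2/3) √S = (1/0.023) × 0.9053^(2/3) × √0.017 = 5.305 m/s. Hydraulic depth D_h = A/T = 5.726/4.379 = 1.308 m.
Froude number Fr = V/√(g·D_h) = 5.305/√(9.81×1.308) = 1.48, which is greater than 1, so the flow is supercritical.

supercritical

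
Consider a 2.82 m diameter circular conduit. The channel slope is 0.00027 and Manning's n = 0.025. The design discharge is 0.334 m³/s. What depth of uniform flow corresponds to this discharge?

Manning's equation rearranged: A R^(2/3) = nQ / (1·√S) = 0.025 × 0.334 / (√0.00027) = 0.5082.
Trying y = 0.69 m: A R^(2/3) = 0.6494 — too large.
Trying y = 0.469 m: A R^(2/3) = 0.2974 — too small.
Trying y = 0.61 m: A R^(2/3) = 0.5075 — close enough.

y_n = 0.61 m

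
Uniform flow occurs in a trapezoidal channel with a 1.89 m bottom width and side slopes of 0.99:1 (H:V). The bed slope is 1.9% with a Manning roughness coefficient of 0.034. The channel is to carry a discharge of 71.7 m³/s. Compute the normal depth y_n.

Manning's equation rearranged: A R^(2/3) = nQ / (1·√S) = 0.034 × 71.7 / (√0.019) = 17.69.
Try y = 2.06 m: A R^(2/3) = 8.378 — too small.
Try y = 3.21 m: A R^(2/3) = 21.21 — too large.
Try y = 2.95 m: A R^(2/3) = 17.69 — ≈ 17.69.

y_n = 2.95 m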